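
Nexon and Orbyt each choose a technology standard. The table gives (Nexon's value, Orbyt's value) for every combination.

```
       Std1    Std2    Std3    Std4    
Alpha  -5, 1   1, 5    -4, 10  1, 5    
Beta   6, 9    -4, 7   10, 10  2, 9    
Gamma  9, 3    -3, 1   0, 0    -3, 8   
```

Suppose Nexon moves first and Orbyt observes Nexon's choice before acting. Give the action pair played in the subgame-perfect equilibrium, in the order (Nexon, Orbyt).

(Beta, Std3)

Work backward from Orbyt's decision.
- Alpha: BR = Std3, leader payoff -4.
- Beta: BR = Std3, leader payoff 10.
- Gamma: BR = Std4, leader payoff -3.
Among -4, 10, -3, the best is 10 at Beta. Subgame-perfect outcome: (Beta, Std3) with payoffs (10, 10).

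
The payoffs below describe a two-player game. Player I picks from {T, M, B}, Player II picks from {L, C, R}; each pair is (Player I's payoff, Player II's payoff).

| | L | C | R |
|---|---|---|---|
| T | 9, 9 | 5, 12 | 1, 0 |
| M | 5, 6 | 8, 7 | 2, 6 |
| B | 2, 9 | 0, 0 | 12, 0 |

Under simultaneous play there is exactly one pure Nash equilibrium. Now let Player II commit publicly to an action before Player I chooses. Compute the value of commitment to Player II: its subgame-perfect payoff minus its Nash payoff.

Backward induction with Player II moving first.
- L: Player I compares 9, 5, 2 and picks T; Player II would get 9.
- C: Player I compares 5, 8, 0 and picks M; Player II would get 7.
- R: Player I compares 1, 2, 12 and picks B; Player II would get 0.
Among 9, 7, 0, the best is 9 at L. Subgame-perfect outcome: (T, L) with payoffs (9, 9).
For the simultaneous game, intersect best replies.
Player I's best replies: L→T; C→M; R→B.
Player II's best replies: T→C; M→C; B→L.
Only (M, C) has each player best-responding; Nash payoffs (8, 7).
Player II's commitment gain: 9 − 7 = 2.

2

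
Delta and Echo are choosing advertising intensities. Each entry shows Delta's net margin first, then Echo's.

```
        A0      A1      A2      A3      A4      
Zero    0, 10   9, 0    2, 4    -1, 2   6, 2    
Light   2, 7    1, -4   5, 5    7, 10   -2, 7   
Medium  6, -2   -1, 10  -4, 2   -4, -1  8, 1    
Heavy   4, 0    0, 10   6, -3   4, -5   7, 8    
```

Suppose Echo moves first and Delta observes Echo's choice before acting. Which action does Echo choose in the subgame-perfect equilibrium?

A3

Delta best-responds to each possible Echo move:
- A0: Delta compares 0, 2, 6, 4 and picks Medium; Echo would get -2.
- A1: Delta compares 9, 1, -1, 0 and picks Zero; Echo would get 0.
- A2: Delta compares 2, 5, -4, 6 and picks Heavy; Echo would get -3.
- A3: Delta compares -1, 7, -4, 4 and picks Light; Echo would get 10.
- A4: Delta compares 6, -2, 8, 7 and picks Medium; Echo would get 1.
Among -2, 0, -3, 10, 1, the best is 10 at A3. Subgame-perfect outcome: (Light, A3) with payoffs (7, 10).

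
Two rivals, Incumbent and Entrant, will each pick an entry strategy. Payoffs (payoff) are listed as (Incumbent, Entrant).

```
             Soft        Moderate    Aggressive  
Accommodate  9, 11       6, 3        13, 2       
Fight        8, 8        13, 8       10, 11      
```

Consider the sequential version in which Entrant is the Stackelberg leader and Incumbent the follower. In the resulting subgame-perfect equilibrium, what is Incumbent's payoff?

9

Work backward from Incumbent's decision.
- Soft → Incumbent plays Accommodate (best of 9, 8); Entrant gets 11.
- Moderate → Incumbent plays Fight (best of 6, 13); Entrant gets 8.
- Aggressive → Incumbent plays Accommodate (best of 13, 10); Entrant gets 2.
Maximizing over 11, 8, 2, Entrant chooses Soft. Subgame-perfect outcome: (Accommodate, Soft) with payoffs (9, 11).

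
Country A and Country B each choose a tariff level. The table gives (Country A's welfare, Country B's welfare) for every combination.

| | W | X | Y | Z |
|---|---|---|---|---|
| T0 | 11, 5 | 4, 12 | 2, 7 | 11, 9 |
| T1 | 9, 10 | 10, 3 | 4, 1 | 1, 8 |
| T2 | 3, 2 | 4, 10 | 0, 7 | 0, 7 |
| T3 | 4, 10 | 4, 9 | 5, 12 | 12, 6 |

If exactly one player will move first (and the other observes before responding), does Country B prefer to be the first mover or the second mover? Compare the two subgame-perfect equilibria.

If Country A leads: Country B's best replies are T0→X, T1→W, T2→X, T3→Y; Country A's induced payoffs 4, 9, 4, 5; outcome (T1, W), payoffs (9, 10).
If Country B leads: Country A's best replies are W→T0, X→T1, Y→T3, Z→T3; Country B's induced payoffs 5, 3, 12, 6; outcome (T3, Y), payoffs (5, 12).
Country B gets 12 moving first and 10 moving second, so Country B prefers to move first.

first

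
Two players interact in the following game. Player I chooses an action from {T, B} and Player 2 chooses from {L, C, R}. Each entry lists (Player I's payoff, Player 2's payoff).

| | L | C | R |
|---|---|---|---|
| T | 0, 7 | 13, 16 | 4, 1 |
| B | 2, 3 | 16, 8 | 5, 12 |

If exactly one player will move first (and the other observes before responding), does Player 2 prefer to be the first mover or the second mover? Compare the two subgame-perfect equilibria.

second

If Player I leads: Player 2's best replies are T→C, B→R; Player I's induced payoffs 13, 5; outcome (T, C), payoffs (13, 16).
If Player 2 leads: Player I's best replies are L→B, C→B, R→B; Player 2's induced payoffs 3, 8, 12; outcome (B, R), payoffs (5, 12).
Player 2 gets 12 moving first and 16 moving second, so Player 2 prefers to move second.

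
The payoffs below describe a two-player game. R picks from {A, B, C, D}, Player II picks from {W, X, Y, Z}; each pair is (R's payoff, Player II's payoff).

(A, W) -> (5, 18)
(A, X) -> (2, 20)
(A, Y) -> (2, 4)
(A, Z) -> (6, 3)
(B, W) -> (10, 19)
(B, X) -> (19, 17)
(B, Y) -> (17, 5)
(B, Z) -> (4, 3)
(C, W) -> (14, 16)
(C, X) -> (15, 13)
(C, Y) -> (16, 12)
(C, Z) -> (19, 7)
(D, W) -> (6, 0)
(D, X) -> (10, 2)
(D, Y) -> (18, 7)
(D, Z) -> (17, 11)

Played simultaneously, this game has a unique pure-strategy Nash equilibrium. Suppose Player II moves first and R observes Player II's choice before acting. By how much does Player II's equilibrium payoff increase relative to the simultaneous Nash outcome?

1

R best-responds to each possible Player II move:
- W → R plays C (best of 5, 10, 14, 6); Player II gets 16.
- X → R plays B (best of 2, 19, 15, 10); Player II gets 17.
- Y → R plays D (best of 2, 17, 16, 18); Player II gets 7.
- Z → R plays C (best of 6, 4, 19, 17); Player II gets 7.
Maximizing over 16, 17, 7, 7, Player II chooses X. Subgame-perfect outcome: (B, X) with payoffs (19, 17).
Under simultaneous play:
R's best replies: W→C; X→B; Y→D; Z→C.
Player II's best replies: A→X; B→W; C→W; D→Z.
Only (C, W) has each player best-responding; Nash payoffs (14, 16).
Player II's commitment gain: 17 − 16 = 1.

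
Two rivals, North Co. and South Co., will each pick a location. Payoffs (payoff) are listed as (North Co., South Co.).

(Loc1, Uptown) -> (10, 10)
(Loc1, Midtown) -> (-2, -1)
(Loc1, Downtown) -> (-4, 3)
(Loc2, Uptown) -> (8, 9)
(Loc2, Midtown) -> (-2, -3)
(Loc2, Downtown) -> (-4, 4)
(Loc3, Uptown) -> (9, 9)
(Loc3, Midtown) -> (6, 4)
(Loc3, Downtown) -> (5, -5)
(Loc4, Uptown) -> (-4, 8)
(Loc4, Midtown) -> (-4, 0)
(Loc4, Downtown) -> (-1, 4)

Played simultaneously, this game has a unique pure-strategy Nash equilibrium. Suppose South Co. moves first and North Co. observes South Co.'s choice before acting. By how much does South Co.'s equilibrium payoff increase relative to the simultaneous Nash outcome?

0

Backward induction with South Co. moving first.
- Uptown → North Co. plays Loc1 (best of 10, 8, 9, -4); South Co. gets 10.
- Midtown → North Co. plays Loc3 (best of -2, -2, 6, -4); South Co. gets 4.
- Downtown → North Co. plays Loc3 (best of -4, -4, 5, -1); South Co. gets -5.
Among 10, 4, -5, the best is 10 at Uptown. Subgame-perfect outcome: (Loc1, Uptown) with payoffs (10, 10).
Under simultaneous play:
North Co.'s best replies: Uptown→Loc1; Midtown→Loc3; Downtown→Loc3.
South Co.'s best replies: Loc1→Uptown; Loc2→Uptown; Loc3→Uptown; Loc4→Uptown.
The unique mutual best reply is (Loc1, Uptown), giving (10, 10).
South Co.'s commitment gain: 10 − 10 = 0.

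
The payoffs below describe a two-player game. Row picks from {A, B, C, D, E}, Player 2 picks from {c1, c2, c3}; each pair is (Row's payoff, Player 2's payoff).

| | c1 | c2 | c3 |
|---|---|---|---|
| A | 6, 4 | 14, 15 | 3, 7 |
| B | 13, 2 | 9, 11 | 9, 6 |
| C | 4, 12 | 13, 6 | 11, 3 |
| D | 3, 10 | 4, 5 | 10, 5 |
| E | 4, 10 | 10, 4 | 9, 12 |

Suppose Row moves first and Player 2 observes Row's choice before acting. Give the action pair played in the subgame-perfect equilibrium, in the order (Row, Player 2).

Player 2 best-responds to each possible Row move:
- A → Player 2 plays c2 (best of 4, 15, 7); Row gets 14.
- B → Player 2 plays c2 (best of 2, 11, 6); Row gets 9.
- C → Player 2 plays c1 (best of 12, 6, 3); Row gets 4.
- D → Player 2 plays c1 (best of 10, 5, 5); Row gets 3.
- E → Player 2 plays c3 (best of 10, 4, 12); Row gets 9.
Row's induced payoffs are 14, 9, 4, 3, 9, so Row commits to A. Subgame-perfect outcome: (A, c2) with payoffs (14, 15).

(A, c2)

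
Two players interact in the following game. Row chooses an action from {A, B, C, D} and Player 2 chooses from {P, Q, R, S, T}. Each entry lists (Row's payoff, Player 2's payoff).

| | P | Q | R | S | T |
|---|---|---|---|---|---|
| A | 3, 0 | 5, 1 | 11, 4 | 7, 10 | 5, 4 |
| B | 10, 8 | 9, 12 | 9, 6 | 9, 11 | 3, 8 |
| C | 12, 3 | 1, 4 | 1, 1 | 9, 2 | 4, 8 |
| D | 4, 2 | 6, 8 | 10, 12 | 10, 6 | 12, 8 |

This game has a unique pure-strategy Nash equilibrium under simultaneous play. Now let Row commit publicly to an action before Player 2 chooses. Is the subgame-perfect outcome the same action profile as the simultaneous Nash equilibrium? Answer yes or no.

no

Work backward from Player 2's decision.
- A → Player 2 plays S (best of 0, 1, 4, 10, 4); Row gets 7.
- B → Player 2 plays Q (best of 8, 12, 6, 11, 8); Row gets 9.
- C → Player 2 plays T (best of 3, 4, 1, 2, 8); Row gets 4.
- D → Player 2 plays R (best of 2, 8, 12, 6, 8); Row gets 10.
Among 7, 9, 4, 10, the best is 10 at D. Subgame-perfect outcome: (D, R) with payoffs (10, 12).
Now find the simultaneous Nash equilibrium.
Row's best replies: P→C; Q→B; R→A; S→D; T→D.
Player 2's best replies: A→S; B→Q; C→T; D→R.
The unique mutual best reply is (B, Q), giving (9, 12).
Sequential outcome (D, R) differs from the Nash profile (B, Q).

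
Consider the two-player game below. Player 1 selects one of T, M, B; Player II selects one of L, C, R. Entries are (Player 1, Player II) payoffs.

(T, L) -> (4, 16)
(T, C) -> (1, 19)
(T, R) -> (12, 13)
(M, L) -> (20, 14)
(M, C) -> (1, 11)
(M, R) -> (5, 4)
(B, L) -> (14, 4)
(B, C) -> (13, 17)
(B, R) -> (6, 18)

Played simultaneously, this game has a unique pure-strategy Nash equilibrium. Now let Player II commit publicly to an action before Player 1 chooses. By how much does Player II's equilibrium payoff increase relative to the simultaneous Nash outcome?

3

Solve by backward induction (Player II leads).
- L: BR = M, leader payoff 14.
- C: BR = B, leader payoff 17.
- R: BR = T, leader payoff 13.
Maximizing over 14, 17, 13, Player II chooses C. Subgame-perfect outcome: (B, C) with payoffs (13, 17).
Under simultaneous play:
Player 1's best replies: L→M; C→B; R→T.
Player II's best replies: T→C; M→L; B→R.
Only (M, L) has each player best-responding; Nash payoffs (20, 14).
Player II's commitment gain: 17 − 14 = 3.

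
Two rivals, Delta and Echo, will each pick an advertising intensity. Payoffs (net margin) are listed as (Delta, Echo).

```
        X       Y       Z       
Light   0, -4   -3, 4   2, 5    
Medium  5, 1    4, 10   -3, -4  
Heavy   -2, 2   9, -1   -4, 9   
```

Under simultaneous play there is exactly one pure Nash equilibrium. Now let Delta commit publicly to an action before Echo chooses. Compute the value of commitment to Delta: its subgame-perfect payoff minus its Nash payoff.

2

Echo best-responds to each possible Delta move:
- Light: Echo compares -4, 4, 5 and picks Z; Delta would get 2.
- Medium: Echo compares 1, 10, -4 and picks Y; Delta would get 4.
- Heavy: Echo compares 2, -1, 9 and picks Z; Delta would get -4.
Among 2, 4, -4, the best is 4 at Medium. Subgame-perfect outcome: (Medium, Y) with payoffs (4, 10).
Under simultaneous play:
Delta's best replies: X→Medium; Y→Heavy; Z→Light.
Echo's best replies: Light→Z; Medium→Y; Heavy→Z.
Only (Light, Z) has each player best-responding; Nash payoffs (2, 5).
Delta's commitment gain: 4 − 2 = 2.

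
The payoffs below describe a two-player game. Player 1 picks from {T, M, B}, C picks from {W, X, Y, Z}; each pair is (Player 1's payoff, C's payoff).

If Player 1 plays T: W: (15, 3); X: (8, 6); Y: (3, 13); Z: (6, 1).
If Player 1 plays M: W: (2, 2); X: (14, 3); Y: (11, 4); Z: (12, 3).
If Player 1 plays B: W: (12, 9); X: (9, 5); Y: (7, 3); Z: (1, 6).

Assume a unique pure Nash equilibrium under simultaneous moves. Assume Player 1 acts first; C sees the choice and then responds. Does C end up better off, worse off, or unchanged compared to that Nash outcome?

C best-responds to each possible Player 1 move:
- T: C compares 3, 6, 13, 1 and picks Y; Player 1 would get 3.
- M: C compares 2, 3, 4, 3 and picks Y; Player 1 would get 11.
- B: C compares 9, 5, 3, 6 and picks W; Player 1 would get 12.
Player 1's induced payoffs are 3, 11, 12, so Player 1 commits to B. Subgame-perfect outcome: (B, W) with payoffs (12, 9).
Now find the simultaneous Nash equilibrium.
Player 1's best replies: W→T; X→M; Y→M; Z→M.
C's best replies: T→Y; M→Y; B→W.
Only (M, Y) has each player best-responding; Nash payoffs (11, 4).
C earns 9 sequentially versus 4 at the Nash outcome: better off.

better off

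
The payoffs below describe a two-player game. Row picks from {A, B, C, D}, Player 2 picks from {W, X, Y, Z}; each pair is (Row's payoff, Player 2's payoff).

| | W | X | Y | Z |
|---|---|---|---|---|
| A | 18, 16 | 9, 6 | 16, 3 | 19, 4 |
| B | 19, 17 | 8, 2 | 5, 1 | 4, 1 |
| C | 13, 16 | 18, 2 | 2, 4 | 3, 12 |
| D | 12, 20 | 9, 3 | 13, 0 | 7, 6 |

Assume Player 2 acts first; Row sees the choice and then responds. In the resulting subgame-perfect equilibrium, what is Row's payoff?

Solve by backward induction (Player 2 leads).
- W: Row compares 18, 19, 13, 12 and picks B; Player 2 would get 17.
- X: Row compares 9, 8, 18, 9 and picks C; Player 2 would get 2.
- Y: Row compares 16, 5, 2, 13 and picks A; Player 2 would get 3.
- Z: Row compares 19, 4, 3, 7 and picks A; Player 2 would get 4.
Player 2's induced payoffs are 17, 2, 3, 4, so Player 2 commits to W. Subgame-perfect outcome: (B, W) with payoffs (19, 17).

19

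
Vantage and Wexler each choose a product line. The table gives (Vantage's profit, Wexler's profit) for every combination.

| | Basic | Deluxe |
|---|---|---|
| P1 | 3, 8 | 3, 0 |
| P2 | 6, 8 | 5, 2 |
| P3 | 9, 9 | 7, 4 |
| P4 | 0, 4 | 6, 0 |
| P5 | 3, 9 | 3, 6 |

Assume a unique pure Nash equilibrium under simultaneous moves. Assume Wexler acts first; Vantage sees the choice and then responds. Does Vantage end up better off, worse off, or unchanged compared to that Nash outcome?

Vantage best-responds to each possible Wexler move:
- Basic → Vantage plays P3 (best of 3, 6, 9, 0, 3); Wexler gets 9.
- Deluxe → Vantage plays P3 (best of 3, 5, 7, 6, 3); Wexler gets 4.
Among 9, 4, the best is 9 at Basic. Subgame-perfect outcome: (P3, Basic) with payoffs (9, 9).
Under simultaneous play:
Vantage's best replies: Basic→P3; Deluxe→P3.
Wexler's best replies: P1→Basic; P2→Basic; P3→Basic; P4→Basic; P5→Basic.
The unique mutual best reply is (P3, Basic), giving (9, 9).
Vantage earns 9 sequentially versus 9 at the Nash outcome: unchanged.

unchanged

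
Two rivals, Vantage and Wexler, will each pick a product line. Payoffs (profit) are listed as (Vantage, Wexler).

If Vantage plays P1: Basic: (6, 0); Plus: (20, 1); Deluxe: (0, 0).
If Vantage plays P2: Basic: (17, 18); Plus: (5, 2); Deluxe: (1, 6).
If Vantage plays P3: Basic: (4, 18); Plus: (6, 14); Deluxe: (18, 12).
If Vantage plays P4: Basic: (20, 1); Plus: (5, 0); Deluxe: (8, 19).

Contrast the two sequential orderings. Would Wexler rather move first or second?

If Vantage leads: Wexler's best replies are P1→Plus, P2→Basic, P3→Basic, P4→Deluxe; Vantage's induced payoffs 20, 17, 4, 8; outcome (P1, Plus), payoffs (20, 1).
If Wexler leads: Vantage's best replies are Basic→P4, Plus→P1, Deluxe→P3; Wexler's induced payoffs 1, 1, 12; outcome (P3, Deluxe), payoffs (18, 12).
Wexler gets 12 moving first and 1 moving second, so Wexler prefers to move first.

first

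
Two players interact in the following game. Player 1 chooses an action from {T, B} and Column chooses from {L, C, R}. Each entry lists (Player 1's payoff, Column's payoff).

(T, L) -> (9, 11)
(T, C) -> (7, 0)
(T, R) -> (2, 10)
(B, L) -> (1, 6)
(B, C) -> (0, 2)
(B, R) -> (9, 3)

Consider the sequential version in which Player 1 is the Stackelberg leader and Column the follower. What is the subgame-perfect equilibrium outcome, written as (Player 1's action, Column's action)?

(T, L)

Backward induction with Player 1 moving first.
- T: Column compares 11, 0, 10 and picks L; Player 1 would get 9.
- B: Column compares 6, 2, 3 and picks L; Player 1 would get 1.
Player 1's induced payoffs are 9, 1, so Player 1 commits to T. Subgame-perfect outcome: (T, L) with payoffs (9, 11).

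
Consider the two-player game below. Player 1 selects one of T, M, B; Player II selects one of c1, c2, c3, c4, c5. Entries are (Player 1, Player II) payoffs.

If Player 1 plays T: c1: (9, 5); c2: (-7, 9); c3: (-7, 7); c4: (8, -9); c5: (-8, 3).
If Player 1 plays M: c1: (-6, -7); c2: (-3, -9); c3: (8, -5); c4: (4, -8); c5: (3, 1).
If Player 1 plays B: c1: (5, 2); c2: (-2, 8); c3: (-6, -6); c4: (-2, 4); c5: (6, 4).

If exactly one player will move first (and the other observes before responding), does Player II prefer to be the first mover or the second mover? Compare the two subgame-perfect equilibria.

first

If Player 1 leads: Player II's best replies are T→c2, M→c5, B→c2; Player 1's induced payoffs -7, 3, -2; outcome (M, c5), payoffs (3, 1).
If Player II leads: Player 1's best replies are c1→T, c2→B, c3→M, c4→T, c5→B; Player II's induced payoffs 5, 8, -5, -9, 4; outcome (B, c2), payoffs (-2, 8).
Player II gets 8 moving first and 1 moving second, so Player II prefers to move first.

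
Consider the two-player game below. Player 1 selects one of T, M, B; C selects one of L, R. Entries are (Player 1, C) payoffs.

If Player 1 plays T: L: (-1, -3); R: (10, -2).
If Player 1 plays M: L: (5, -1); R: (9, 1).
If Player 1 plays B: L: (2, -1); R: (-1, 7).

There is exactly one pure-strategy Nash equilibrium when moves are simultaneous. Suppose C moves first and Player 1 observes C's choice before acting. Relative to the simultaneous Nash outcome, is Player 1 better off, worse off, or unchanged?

Work backward from Player 1's decision.
- L → Player 1 plays M (best of -1, 5, 2); C gets -1.
- R → Player 1 plays T (best of 10, 9, -1); C gets -2.
Among -1, -2, the best is -1 at L. Subgame-perfect outcome: (M, L) with payoffs (5, -1).
Now find the simultaneous Nash equilibrium.
Player 1's best replies: L→M; R→T.
C's best replies: T→R; M→R; B→R.
Only (T, R) has each player best-responding; Nash payoffs (10, -2).
Player 1 earns 5 sequentially versus 10 at the Nash outcome: worse off.

worse off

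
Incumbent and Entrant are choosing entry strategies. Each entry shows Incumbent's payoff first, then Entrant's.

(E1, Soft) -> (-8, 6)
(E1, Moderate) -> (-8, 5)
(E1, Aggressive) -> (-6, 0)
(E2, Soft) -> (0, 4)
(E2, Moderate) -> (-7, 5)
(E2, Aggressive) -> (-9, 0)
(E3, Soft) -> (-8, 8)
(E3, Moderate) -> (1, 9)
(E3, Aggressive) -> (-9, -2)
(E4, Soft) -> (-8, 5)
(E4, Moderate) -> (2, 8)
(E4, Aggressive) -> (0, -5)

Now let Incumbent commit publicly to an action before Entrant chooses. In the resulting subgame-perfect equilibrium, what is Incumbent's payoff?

2

Entrant best-responds to each possible Incumbent move:
- E1 → Entrant plays Soft (best of 6, 5, 0); Incumbent gets -8.
- E2 → Entrant plays Moderate (best of 4, 5, 0); Incumbent gets -7.
- E3 → Entrant plays Moderate (best of 8, 9, -2); Incumbent gets 1.
- E4 → Entrant plays Moderate (best of 5, 8, -5); Incumbent gets 2.
Maximizing over -8, -7, 1, 2, Incumbent chooses E4. Subgame-perfect outcome: (E4, Moderate) with payoffs (2, 8).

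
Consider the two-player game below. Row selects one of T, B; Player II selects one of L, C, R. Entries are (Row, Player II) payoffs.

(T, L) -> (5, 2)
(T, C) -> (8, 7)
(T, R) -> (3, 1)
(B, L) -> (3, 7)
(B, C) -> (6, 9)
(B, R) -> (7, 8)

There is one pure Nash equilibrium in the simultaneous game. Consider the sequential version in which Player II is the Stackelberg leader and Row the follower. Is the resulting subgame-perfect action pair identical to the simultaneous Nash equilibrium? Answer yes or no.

Work backward from Row's decision.
- L → Row plays T (best of 5, 3); Player II gets 2.
- C → Row plays T (best of 8, 6); Player II gets 7.
- R → Row plays B (best of 3, 7); Player II gets 8.
Among 2, 7, 8, the best is 8 at R. Subgame-perfect outcome: (B, R) with payoffs (7, 8).
For the simultaneous game, intersect best replies.
Row's best replies: L→T; C→T; R→B.
Player II's best replies: T→C; B→C.
Only (T, C) has each player best-responding; Nash payoffs (8, 7).
Sequential outcome (B, R) differs from the Nash profile (T, C).

no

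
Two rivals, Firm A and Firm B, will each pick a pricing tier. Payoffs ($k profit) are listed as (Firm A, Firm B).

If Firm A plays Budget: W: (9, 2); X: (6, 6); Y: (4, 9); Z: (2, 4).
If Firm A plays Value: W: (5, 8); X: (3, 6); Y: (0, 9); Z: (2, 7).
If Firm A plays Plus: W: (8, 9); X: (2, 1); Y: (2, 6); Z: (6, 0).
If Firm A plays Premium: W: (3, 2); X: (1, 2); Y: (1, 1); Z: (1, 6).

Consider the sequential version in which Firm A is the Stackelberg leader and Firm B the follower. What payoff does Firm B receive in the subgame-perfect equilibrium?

Firm B best-responds to each possible Firm A move:
- Budget: Firm B compares 2, 6, 9, 4 and picks Y; Firm A would get 4.
- Value: Firm B compares 8, 6, 9, 7 and picks Y; Firm A would get 0.
- Plus: Firm B compares 9, 1, 6, 0 and picks W; Firm A would get 8.
- Premium: Firm B compares 2, 2, 1, 6 and picks Z; Firm A would get 1.
Among 4, 0, 8, 1, the best is 8 at Plus. Subgame-perfect outcome: (Plus, W) with payoffs (8, 9).

9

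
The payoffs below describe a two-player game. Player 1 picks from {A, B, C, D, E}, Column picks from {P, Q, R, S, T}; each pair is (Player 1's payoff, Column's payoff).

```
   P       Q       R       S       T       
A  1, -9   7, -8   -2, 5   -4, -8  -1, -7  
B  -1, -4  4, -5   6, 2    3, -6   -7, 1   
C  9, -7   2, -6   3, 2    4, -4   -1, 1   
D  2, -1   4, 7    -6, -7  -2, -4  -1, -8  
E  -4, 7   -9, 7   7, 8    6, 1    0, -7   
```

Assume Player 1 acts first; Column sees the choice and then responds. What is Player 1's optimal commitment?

Backward induction with Player 1 moving first.
- A → Column plays R (best of -9, -8, 5, -8, -7); Player 1 gets -2.
- B → Column plays R (best of -4, -5, 2, -6, 1); Player 1 gets 6.
- C → Column plays R (best of -7, -6, 2, -4, 1); Player 1 gets 3.
- D → Column plays Q (best of -1, 7, -7, -4, -8); Player 1 gets 4.
- E → Column plays R (best of 7, 7, 8, 1, -7); Player 1 gets 7.
Player 1's induced payoffs are -2, 6, 3, 4, 7, so Player 1 commits to E. Subgame-perfect outcome: (E, R) with payoffs (7, 8).

E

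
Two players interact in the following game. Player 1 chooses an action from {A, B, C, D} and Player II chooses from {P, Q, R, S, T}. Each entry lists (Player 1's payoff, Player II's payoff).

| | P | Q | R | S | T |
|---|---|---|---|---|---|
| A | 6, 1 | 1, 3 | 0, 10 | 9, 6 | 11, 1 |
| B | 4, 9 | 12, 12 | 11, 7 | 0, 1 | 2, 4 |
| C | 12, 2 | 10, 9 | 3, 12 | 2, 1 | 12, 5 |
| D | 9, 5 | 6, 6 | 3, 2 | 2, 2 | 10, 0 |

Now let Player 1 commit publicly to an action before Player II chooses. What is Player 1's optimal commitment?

B

Player II best-responds to each possible Player 1 move:
- A: Player II compares 1, 3, 10, 6, 1 and picks R; Player 1 would get 0.
- B: Player II compares 9, 12, 7, 1, 4 and picks Q; Player 1 would get 12.
- C: Player II compares 2, 9, 12, 1, 5 and picks R; Player 1 would get 3.
- D: Player II compares 5, 6, 2, 2, 0 and picks Q; Player 1 would get 6.
Player 1's induced payoffs are 0, 12, 3, 6, so Player 1 commits to B. Subgame-perfect outcome: (B, Q) with payoffs (12, 12).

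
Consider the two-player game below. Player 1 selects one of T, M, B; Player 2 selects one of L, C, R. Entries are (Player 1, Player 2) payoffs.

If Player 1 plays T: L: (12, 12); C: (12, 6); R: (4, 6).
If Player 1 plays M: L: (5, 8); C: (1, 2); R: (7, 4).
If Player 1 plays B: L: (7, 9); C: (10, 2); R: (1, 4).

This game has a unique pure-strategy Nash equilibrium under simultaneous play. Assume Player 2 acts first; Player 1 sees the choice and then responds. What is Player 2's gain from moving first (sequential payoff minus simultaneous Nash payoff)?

0

Backward induction with Player 2 moving first.
- L → Player 1 plays T (best of 12, 5, 7); Player 2 gets 12.
- C → Player 1 plays T (best of 12, 1, 10); Player 2 gets 6.
- R → Player 1 plays M (best of 4, 7, 1); Player 2 gets 4.
Player 2's induced payoffs are 12, 6, 4, so Player 2 commits to L. Subgame-perfect outcome: (T, L) with payoffs (12, 12).
Under simultaneous play:
Player 1's best replies: L→T; C→T; R→M.
Player 2's best replies: T→L; M→L; B→L.
Only (T, L) has each player best-responding; Nash payoffs (12, 12).
Player 2's commitment gain: 12 − 12 = 0.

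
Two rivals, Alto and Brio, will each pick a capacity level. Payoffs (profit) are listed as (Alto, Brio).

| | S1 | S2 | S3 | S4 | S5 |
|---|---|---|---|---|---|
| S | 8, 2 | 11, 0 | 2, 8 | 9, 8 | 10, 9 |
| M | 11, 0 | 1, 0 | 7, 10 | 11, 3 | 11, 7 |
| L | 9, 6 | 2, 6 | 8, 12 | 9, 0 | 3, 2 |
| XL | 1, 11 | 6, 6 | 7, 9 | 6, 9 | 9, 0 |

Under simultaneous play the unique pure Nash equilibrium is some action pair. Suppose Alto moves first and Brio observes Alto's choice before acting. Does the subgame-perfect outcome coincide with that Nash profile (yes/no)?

no

Brio best-responds to each possible Alto move:
- S: BR = S5, leader payoff 10.
- M: BR = S3, leader payoff 7.
- L: BR = S3, leader payoff 8.
- XL: BR = S1, leader payoff 1.
Maximizing over 10, 7, 8, 1, Alto chooses S. Subgame-perfect outcome: (S, S5) with payoffs (10, 9).
Now find the simultaneous Nash equilibrium.
Alto's best replies: S1→M; S2→S; S3→L; S4→M; S5→M.
Brio's best replies: S→S5; M→S3; L→S3; XL→S1.
The unique mutual best reply is (L, S3), giving (8, 12).
Sequential outcome (S, S5) differs from the Nash profile (L, S3).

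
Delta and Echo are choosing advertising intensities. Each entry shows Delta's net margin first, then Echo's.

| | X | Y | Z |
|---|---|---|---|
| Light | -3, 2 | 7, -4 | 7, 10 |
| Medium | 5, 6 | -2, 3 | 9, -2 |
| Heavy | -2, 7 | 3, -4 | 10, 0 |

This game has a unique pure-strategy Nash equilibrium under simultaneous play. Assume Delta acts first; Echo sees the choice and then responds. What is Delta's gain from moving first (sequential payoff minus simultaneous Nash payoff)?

Solve by backward induction (Delta leads).
- Light → Echo plays Z (best of 2, -4, 10); Delta gets 7.
- Medium → Echo plays X (best of 6, 3, -2); Delta gets 5.
- Heavy → Echo plays X (best of 7, -4, 0); Delta gets -2.
Delta's induced payoffs are 7, 5, -2, so Delta commits to Light. Subgame-perfect outcome: (Light, Z) with payoffs (7, 10).
Under simultaneous play:
Delta's best replies: X→Medium; Y→Light; Z→Heavy.
Echo's best replies: Light→Z; Medium→X; Heavy→X.
The unique mutual best reply is (Medium, X), giving (5, 6).
Delta's commitment gain: 7 − 5 = 2.

2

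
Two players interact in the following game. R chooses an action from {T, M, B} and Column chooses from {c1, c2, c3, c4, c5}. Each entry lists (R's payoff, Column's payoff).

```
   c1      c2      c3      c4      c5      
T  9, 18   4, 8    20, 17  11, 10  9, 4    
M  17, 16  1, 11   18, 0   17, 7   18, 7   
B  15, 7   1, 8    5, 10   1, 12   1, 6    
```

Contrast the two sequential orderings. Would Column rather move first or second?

If R leads: Column's best replies are T→c1, M→c1, B→c4; R's induced payoffs 9, 17, 1; outcome (M, c1), payoffs (17, 16).
If Column leads: R's best replies are c1→M, c2→T, c3→T, c4→M, c5→M; Column's induced payoffs 16, 8, 17, 7, 7; outcome (T, c3), payoffs (20, 17).
Column gets 17 moving first and 16 moving second, so Column prefers to move first.

first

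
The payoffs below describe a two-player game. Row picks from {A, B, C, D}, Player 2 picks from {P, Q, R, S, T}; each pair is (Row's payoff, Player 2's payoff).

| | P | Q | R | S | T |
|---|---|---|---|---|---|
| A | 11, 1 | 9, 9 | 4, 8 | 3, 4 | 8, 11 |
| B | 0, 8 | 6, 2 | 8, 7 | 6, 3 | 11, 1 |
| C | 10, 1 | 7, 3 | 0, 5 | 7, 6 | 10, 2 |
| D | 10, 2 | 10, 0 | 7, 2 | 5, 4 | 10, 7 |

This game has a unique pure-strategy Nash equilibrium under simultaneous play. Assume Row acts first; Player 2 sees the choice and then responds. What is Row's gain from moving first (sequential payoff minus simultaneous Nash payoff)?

Backward induction with Row moving first.
- A: Player 2 compares 1, 9, 8, 4, 11 and picks T; Row would get 8.
- B: Player 2 compares 8, 2, 7, 3, 1 and picks P; Row would get 0.
- C: Player 2 compares 1, 3, 5, 6, 2 and picks S; Row would get 7.
- D: Player 2 compares 2, 0, 2, 4, 7 and picks T; Row would get 10.
Among 8, 0, 7, 10, the best is 10 at D. Subgame-perfect outcome: (D, T) with payoffs (10, 7).
Under simultaneous play:
Row's best replies: P→A; Q→D; R→B; S→C; T→B.
Player 2's best replies: A→T; B→P; C→S; D→T.
The unique mutual best reply is (C, S), giving (7, 6).
Row's commitment gain: 10 − 7 = 3.

3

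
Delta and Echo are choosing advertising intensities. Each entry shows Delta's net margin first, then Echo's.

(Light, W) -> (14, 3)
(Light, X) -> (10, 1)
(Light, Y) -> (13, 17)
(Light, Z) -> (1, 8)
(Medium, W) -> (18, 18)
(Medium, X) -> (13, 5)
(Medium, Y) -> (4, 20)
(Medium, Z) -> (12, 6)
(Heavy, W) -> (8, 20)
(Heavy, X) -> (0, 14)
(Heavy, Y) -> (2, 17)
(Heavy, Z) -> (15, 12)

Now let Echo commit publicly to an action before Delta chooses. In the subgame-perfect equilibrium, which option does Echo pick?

Delta best-responds to each possible Echo move:
- W → Delta plays Medium (best of 14, 18, 8); Echo gets 18.
- X → Delta plays Medium (best of 10, 13, 0); Echo gets 5.
- Y → Delta plays Light (best of 13, 4, 2); Echo gets 17.
- Z → Delta plays Heavy (best of 1, 12, 15); Echo gets 12.
Among 18, 5, 17, 12, the best is 18 at W. Subgame-perfect outcome: (Medium, W) with payoffs (18, 18).

W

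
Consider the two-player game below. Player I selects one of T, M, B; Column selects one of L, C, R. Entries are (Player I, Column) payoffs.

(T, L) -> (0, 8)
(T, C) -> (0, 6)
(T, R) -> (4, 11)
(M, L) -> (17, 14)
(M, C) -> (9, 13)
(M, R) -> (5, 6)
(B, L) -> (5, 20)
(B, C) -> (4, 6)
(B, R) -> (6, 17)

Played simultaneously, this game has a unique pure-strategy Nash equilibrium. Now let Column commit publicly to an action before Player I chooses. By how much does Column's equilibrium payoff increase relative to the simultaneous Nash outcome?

Solve by backward induction (Column leads).
- L: Player I compares 0, 17, 5 and picks M; Column would get 14.
- C: Player I compares 0, 9, 4 and picks M; Column would get 13.
- R: Player I compares 4, 5, 6 and picks B; Column would get 17.
Among 14, 13, 17, the best is 17 at R. Subgame-perfect outcome: (B, R) with payoffs (6, 17).
For the simultaneous game, intersect best replies.
Player I's best replies: L→M; C→M; R→B.
Column's best replies: T→R; M→L; B→L.
The unique mutual best reply is (M, L), giving (17, 14).
Column's commitment gain: 17 − 14 = 3.

3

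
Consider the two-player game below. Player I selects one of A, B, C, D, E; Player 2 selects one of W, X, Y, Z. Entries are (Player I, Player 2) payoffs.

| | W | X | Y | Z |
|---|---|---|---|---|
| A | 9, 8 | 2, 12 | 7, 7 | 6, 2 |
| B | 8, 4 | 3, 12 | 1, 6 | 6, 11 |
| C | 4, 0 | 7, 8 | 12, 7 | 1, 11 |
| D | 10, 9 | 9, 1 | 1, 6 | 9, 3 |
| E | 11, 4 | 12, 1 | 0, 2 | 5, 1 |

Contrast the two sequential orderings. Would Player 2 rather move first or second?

first

If Player I leads: Player 2's best replies are A→X, B→X, C→Z, D→W, E→W; Player I's induced payoffs 2, 3, 1, 10, 11; outcome (E, W), payoffs (11, 4).
If Player 2 leads: Player I's best replies are W→E, X→E, Y→C, Z→D; Player 2's induced payoffs 4, 1, 7, 3; outcome (C, Y), payoffs (12, 7).
Player 2 gets 7 moving first and 4 moving second, so Player 2 prefers to move first.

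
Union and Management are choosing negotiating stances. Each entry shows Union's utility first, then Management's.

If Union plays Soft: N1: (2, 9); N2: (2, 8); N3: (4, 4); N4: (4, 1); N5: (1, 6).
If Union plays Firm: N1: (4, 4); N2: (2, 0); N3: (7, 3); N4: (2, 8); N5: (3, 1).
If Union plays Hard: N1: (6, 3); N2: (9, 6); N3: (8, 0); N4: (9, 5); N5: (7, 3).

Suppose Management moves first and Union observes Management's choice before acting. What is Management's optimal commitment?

N2

Union best-responds to each possible Management move:
- N1: BR = Hard, leader payoff 3.
- N2: BR = Hard, leader payoff 6.
- N3: BR = Hard, leader payoff 0.
- N4: BR = Hard, leader payoff 5.
- N5: BR = Hard, leader payoff 3.
Management's induced payoffs are 3, 6, 0, 5, 3, so Management commits to N2. Subgame-perfect outcome: (Hard, N2) with payoffs (9, 6).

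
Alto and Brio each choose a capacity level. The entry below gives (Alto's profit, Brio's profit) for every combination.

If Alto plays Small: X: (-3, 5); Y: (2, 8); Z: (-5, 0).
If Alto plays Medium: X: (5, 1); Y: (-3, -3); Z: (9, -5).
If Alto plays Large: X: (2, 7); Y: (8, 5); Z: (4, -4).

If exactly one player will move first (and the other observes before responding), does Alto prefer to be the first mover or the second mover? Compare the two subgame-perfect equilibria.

If Alto leads: Brio's best replies are Small→Y, Medium→X, Large→X; Alto's induced payoffs 2, 5, 2; outcome (Medium, X), payoffs (5, 1).
If Brio leads: Alto's best replies are X→Medium, Y→Large, Z→Medium; Brio's induced payoffs 1, 5, -5; outcome (Large, Y), payoffs (8, 5).
Alto gets 5 moving first and 8 moving second, so Alto prefers to move second.

second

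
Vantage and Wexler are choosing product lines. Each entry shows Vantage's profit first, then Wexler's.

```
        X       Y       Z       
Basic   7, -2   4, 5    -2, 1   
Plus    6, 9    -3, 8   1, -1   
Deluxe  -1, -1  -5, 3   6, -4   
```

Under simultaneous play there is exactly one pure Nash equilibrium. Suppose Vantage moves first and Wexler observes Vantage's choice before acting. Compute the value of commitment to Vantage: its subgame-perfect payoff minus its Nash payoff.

2

Wexler best-responds to each possible Vantage move:
- Basic → Wexler plays Y (best of -2, 5, 1); Vantage gets 4.
- Plus → Wexler plays X (best of 9, 8, -1); Vantage gets 6.
- Deluxe → Wexler plays Y (best of -1, 3, -4); Vantage gets -5.
Maximizing over 4, 6, -5, Vantage chooses Plus. Subgame-perfect outcome: (Plus, X) with payoffs (6, 9).
For the simultaneous game, intersect best replies.
Vantage's best replies: X→Basic; Y→Basic; Z→Deluxe.
Wexler's best replies: Basic→Y; Plus→X; Deluxe→Y.
The unique mutual best reply is (Basic, Y), giving (4, 5).
Vantage's commitment gain: 6 − 4 = 2.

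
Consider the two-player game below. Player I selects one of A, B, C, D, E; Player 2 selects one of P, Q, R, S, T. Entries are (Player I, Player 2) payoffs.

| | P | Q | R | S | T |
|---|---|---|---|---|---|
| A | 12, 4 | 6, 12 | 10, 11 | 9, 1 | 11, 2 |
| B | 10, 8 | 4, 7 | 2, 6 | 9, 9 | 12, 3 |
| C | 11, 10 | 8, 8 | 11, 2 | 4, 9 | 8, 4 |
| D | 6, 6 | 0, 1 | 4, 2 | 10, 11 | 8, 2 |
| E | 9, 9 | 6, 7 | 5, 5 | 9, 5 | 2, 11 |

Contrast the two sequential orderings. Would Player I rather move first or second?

first

If Player I leads: Player 2's best replies are A→Q, B→S, C→P, D→S, E→T; Player I's induced payoffs 6, 9, 11, 10, 2; outcome (C, P), payoffs (11, 10).
If Player 2 leads: Player I's best replies are P→A, Q→C, R→C, S→D, T→B; Player 2's induced payoffs 4, 8, 2, 11, 3; outcome (D, S), payoffs (10, 11).
Player I gets 11 moving first and 10 moving second, so Player I prefers to move first.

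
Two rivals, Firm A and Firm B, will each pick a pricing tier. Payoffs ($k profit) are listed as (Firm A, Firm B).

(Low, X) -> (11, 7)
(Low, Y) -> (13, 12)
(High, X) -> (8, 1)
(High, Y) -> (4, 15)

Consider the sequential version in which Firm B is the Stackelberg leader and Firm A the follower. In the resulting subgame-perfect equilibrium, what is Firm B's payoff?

12

Work backward from Firm A's decision.
- X → Firm A plays Low (best of 11, 8); Firm B gets 7.
- Y → Firm A plays Low (best of 13, 4); Firm B gets 12.
Among 7, 12, the best is 12 at Y. Subgame-perfect outcome: (Low, Y) with payoffs (13, 12).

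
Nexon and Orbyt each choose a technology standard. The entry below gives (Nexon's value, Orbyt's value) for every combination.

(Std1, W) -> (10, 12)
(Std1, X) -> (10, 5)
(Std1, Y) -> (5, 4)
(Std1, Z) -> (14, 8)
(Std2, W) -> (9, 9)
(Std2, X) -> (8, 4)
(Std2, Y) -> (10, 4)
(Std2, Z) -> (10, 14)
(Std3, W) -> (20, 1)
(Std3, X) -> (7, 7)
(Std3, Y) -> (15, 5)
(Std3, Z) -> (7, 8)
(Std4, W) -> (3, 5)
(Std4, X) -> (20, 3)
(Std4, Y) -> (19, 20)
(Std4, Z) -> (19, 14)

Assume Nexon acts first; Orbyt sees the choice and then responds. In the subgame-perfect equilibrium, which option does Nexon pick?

Std4

Solve by backward induction (Nexon leads).
- Std1 → Orbyt plays W (best of 12, 5, 4, 8); Nexon gets 10.
- Std2 → Orbyt plays Z (best of 9, 4, 4, 14); Nexon gets 10.
- Std3 → Orbyt plays Z (best of 1, 7, 5, 8); Nexon gets 7.
- Std4 → Orbyt plays Y (best of 5, 3, 20, 14); Nexon gets 19.
Among 10, 10, 7, 19, the best is 19 at Std4. Subgame-perfect outcome: (Std4, Y) with payoffs (19, 20).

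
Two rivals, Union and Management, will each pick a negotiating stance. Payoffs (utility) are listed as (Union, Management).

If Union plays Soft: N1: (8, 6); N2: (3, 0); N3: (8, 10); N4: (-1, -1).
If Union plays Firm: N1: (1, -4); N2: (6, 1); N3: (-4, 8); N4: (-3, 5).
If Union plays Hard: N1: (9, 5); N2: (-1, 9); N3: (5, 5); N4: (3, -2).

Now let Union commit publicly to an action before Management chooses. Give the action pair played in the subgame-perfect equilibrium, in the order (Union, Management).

Work backward from Management's decision.
- Soft → Management plays N3 (best of 6, 0, 10, -1); Union gets 8.
- Firm → Management plays N3 (best of -4, 1, 8, 5); Union gets -4.
- Hard → Management plays N2 (best of 5, 9, 5, -2); Union gets -1.
Maximizing over 8, -4, -1, Union chooses Soft. Subgame-perfect outcome: (Soft, N3) with payoffs (8, 10).

(Soft, N3)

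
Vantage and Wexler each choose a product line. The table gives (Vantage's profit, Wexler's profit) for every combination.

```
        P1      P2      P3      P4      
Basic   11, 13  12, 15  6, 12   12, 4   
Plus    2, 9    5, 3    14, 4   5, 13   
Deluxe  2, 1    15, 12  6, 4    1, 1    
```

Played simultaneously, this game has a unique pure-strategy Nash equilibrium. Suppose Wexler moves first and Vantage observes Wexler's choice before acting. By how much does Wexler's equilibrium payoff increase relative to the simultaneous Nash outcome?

Vantage best-responds to each possible Wexler move:
- P1 → Vantage plays Basic (best of 11, 2, 2); Wexler gets 13.
- P2 → Vantage plays Deluxe (best of 12, 5, 15); Wexler gets 12.
- P3 → Vantage plays Plus (best of 6, 14, 6); Wexler gets 4.
- P4 → Vantage plays Basic (best of 12, 5, 1); Wexler gets 4.
Wexler's induced payoffs are 13, 12, 4, 4, so Wexler commits to P1. Subgame-perfect outcome: (Basic, P1) with payoffs (11, 13).
Now find the simultaneous Nash equilibrium.
Vantage's best replies: P1→Basic; P2→Deluxe; P3→Plus; P4→Basic.
Wexler's best replies: Basic→P2; Plus→P4; Deluxe→P2.
Only (Deluxe, P2) has each player best-responding; Nash payoffs (15, 12).
Wexler's commitment gain: 13 − 12 = 1.

1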